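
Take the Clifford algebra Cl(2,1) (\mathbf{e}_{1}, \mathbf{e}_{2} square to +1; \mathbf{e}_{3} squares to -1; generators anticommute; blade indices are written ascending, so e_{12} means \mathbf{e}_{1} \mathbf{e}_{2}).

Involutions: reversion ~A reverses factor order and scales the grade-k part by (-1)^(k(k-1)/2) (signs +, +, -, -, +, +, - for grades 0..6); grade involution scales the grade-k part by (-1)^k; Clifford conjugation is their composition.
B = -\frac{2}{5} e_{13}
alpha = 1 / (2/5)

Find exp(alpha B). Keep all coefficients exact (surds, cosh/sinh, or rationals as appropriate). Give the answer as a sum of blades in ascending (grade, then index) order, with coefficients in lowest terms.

B^2 = (-\frac{2}{5})^2*(e_{13})^2 = \frac{4}{25}*(+1) = \frac{4}{25} (a basis 2-blade squares to minus the product of its generators' squares).
B^2 = \frac{4}{25} — a positive square means the series sums to a boost: l = \frac{2}{5}, alpha*l = 1, so exp(alpha B) = cosh(1) + (sinh(1)/(\frac{2}{5}))*B = \cosh{\left(1 \right)} + (\frac{5 \sinh{\left(1 \right)}}{2})*B.
Answer: \cosh{\left(1 \right)} - \sinh{\left(1 \right)} e_{13}


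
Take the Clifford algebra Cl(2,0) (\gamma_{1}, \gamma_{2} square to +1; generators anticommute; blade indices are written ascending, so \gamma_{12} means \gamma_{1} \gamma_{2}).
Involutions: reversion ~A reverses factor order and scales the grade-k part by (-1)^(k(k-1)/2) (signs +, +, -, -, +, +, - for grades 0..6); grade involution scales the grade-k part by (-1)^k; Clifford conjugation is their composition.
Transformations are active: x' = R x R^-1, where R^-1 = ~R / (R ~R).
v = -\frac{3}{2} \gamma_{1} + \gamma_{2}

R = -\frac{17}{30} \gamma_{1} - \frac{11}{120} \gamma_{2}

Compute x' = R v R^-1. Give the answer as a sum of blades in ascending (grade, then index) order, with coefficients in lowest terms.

~R = -\frac{17}{30} \gamma_{1} - \frac{11}{120} \gamma_{2}, and R ~R = \frac{949}{2880}, so R^-1 = ~R / (\frac{949}{2880}).
R v = \frac{91}{120} - \frac{169}{240} \gamma_{12}
Answer: -\frac{809}{730} \gamma_{1} - \frac{519}{365} \gamma_{2}


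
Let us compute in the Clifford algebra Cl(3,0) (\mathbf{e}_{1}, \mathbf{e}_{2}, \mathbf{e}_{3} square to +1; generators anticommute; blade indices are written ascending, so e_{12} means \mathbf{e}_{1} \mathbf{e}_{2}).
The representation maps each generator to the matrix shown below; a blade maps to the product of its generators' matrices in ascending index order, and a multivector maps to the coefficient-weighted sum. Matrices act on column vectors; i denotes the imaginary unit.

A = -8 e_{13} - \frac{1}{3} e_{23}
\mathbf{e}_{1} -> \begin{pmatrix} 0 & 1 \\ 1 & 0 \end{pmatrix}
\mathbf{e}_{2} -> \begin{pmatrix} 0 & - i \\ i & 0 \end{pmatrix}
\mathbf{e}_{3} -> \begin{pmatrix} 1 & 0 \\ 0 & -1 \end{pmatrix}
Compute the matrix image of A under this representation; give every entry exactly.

Bivector images (products of the table entries): rho(e_{13}) = rho(\mathbf{e}_{1})rho(\mathbf{e}_{3}) = \begin{pmatrix} 0 & -1 \\ 1 & 0 \end{pmatrix}; rho(e_{23}) = rho(\mathbf{e}_{2})rho(\mathbf{e}_{3}) = \begin{pmatrix} 0 & i \\ i & 0 \end{pmatrix}.
M = (-8)*rho(e_{13}) + (-\frac{1}{3})*rho(e_{23}), summed entrywise:
Answer: \begin{pmatrix} 0 & 8 - \frac{i}{3} \\ -8 - \frac{i}{3} & 0 \end{pmatrix}


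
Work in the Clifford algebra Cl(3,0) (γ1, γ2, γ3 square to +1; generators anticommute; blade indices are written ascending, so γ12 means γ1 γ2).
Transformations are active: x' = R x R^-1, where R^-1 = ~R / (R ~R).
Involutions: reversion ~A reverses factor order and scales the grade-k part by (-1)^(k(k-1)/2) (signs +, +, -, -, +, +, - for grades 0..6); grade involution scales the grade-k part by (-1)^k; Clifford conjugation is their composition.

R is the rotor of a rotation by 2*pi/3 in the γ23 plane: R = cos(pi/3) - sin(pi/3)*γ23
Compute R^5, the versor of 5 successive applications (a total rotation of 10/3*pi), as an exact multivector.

Rotor phase runs at HALF the rotation angle; powers of one rotor simply add phase, so after 5 steps in γ23 the phase is 5*pi/3 = 5*pi/3 and R^5 = cos(5*pi/3) - sin(5*pi/3)*γ23.
cos(5*pi/3) = 1/2 and sin(5*pi/3) = -sqrt(3)/2, so R^5 = 1/2 + sqrt(3)/2*γ23. The net rotation is 4/3*pi (after discarding 1 full turn, each of which contributes a factor -1 to the rotor); the rotor keeps the half-angle phase exactly.
Answer: 1/2 + sqrt(3)/2*γ23


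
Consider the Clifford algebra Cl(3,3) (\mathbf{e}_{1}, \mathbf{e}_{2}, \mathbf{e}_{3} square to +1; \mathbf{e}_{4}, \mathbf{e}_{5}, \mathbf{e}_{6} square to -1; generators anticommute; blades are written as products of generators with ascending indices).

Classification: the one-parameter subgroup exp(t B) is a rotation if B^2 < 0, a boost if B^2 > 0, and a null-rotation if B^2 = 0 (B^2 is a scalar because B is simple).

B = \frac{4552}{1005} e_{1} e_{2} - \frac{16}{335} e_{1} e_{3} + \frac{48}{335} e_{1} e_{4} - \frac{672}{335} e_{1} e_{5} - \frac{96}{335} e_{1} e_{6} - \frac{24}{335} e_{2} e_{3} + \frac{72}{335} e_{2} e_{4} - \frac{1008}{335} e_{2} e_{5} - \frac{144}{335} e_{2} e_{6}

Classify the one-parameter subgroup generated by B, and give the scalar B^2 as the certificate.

B^2 term by term: the squares give (\frac{4552}{1005})^2*(e_{1} e_{2})^2 + (-\frac{16}{335})^2*(e_{1} e_{3})^2 + (\frac{48}{335})^2*(e_{1} e_{4})^2 + (-\frac{672}{335})^2*(e_{1} e_{5})^2 + (-\frac{96}{335})^2*(e_{1} e_{6})^2 + (-\frac{24}{335})^2*(e_{2} e_{3})^2 + (\frac{72}{335})^2*(e_{2} e_{4})^2 + (-\frac{1008}{335})^2*(e_{2} e_{5})^2 + (-\frac{144}{335})^2*(e_{2} e_{6})^2 = \frac{20720704}{1010025}*(-1) + \frac{256}{112225}*(-1) + \frac{2304}{112225}*(+1) + \frac{451584}{112225}*(+1) + \frac{9216}{112225}*(+1) + \frac{576}{112225}*(-1) + \frac{5184}{112225}*(+1) + \frac{1016064}{112225}*(+1) + \frac{20736}{112225}*(+1) = -\frac{64}{9} (each basis 2-blade squares to minus the product of its generators' squares); cross terms between blades sharing an index anticommute and cancel; the commuting (index-disjoint) pairs give grade-4 terms 2*c*c'*(blade product), which cancel blade by blade — e_{1} e_{2} e_{3} e_{4}: \frac{2304}{112225} - \frac{2304}{112225} = 0; e_{1} e_{2} e_{3} e_{5}: -\frac{32256}{112225} + \frac{32256}{112225} = 0; e_{1} e_{2} e_{3} e_{6}: -\frac{4608}{112225} + \frac{4608}{112225} = 0; e_{1} e_{2} e_{4} e_{5}: \frac{96768}{112225} - \frac{96768}{112225} = 0; e_{1} e_{2} e_{4} e_{6}: \frac{13824}{112225} - \frac{13824}{112225} = 0; e_{1} e_{2} e_{5} e_{6}: -\frac{193536}{112225} + \frac{193536}{112225} = 0 — confirming B is simple. So B^2 = -\frac{64}{9}.
Answer: rotation, certificate B^2 = -\frac{64}{9}. No conjugation can change B^2 = -\frac{64}{9}; the sign gives the class.


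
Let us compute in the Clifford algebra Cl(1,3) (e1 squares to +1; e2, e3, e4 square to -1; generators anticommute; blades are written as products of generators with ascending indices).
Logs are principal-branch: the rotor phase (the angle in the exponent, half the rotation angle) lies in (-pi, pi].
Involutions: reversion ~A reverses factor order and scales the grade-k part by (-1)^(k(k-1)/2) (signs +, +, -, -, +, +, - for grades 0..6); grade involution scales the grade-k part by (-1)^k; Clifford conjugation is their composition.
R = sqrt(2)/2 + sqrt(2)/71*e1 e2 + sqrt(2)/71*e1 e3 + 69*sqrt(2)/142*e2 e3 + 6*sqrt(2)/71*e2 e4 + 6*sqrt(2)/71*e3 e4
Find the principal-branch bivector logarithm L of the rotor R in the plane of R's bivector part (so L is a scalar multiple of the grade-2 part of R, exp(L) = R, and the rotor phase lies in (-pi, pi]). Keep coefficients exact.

The scalar part of R is sqrt(2)/2, which fixes the principal-branch rotor phase; the unit plane is then the bivector part divided by the sine of that phase, and L is that plane scaled by the phase.
Concretely: cos(phase) = sqrt(2)/2 gives phase = ±pi/4, and since phase/sin(phase) is even the sign is immaterial: L = (phase/sin(phase)) * <R>_2 = (sqrt(2)*pi/4) * <R>_2.
Answer: pi/142*e1 e2 + pi/142*e1 e3 + 69*pi/284*e2 e3 + 3*pi/71*e2 e4 + 3*pi/71*e3 e4


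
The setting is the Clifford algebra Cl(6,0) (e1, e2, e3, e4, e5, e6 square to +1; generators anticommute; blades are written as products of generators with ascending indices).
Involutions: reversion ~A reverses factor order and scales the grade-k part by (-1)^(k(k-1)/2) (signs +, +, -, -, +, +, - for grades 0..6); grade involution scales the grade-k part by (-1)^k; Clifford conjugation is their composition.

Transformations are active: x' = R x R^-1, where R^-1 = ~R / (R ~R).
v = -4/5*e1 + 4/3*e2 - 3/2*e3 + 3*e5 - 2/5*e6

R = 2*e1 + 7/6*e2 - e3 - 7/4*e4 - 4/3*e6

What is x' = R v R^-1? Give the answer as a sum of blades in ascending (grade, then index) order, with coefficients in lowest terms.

~R = 2*e1 + 7/6*e2 - e3 - 7/4*e4 - 4/3*e6, and R ~R = 1613/144, so R^-1 = ~R / (1613/144).
R v = 179/90 + 18/5*e1 e2 - 19/5*e1 e3 - 7/5*e1 e4 + 6*e1 e5 - 28/15*e1 e6 - 5/12*e2 e3 + 7/3*e2 e4 + 7/2*e2 e5 + 59/45*e2 e6 - 21/8*e3 e4 - 3*e3 e5 - 8/5*e3 e6 - 21/4*e4 e5 + 7/10*e4 e6 + 4*e5 e6
Answer: 2436/1613*e1 - 7412/8065*e2 + 18467/16130*e3 - 5012/8065*e4 - 3*e5 - 1778/24195*e6


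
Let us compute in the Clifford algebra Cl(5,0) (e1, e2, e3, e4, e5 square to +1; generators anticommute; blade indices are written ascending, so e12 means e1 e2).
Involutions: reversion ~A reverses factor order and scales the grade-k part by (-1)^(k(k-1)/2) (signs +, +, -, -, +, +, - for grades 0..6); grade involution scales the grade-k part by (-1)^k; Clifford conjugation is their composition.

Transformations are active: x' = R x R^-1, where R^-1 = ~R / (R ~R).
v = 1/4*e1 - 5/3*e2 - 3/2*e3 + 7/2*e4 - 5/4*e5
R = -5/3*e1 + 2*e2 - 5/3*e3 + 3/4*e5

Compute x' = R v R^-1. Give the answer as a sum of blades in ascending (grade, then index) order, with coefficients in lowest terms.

~R = -5/3*e1 + 2*e2 - 5/3*e3 + 3/4*e5, and R ~R = 1457/144, so R^-1 = ~R / (1457/144).
R v = -35/16 + 41/18*e12 + 35/12*e13 - 35/6*e14 + 91/48*e15 - 52/9*e23 + 7*e24 - 5/4*e25 - 35/6*e34 + 77/24*e35 - 21/8*e45
Answer: 2743/5828*e1 + 3505/4371*e2 + 6471/2914*e3 - 7/2*e4 + 5395/5828*e5


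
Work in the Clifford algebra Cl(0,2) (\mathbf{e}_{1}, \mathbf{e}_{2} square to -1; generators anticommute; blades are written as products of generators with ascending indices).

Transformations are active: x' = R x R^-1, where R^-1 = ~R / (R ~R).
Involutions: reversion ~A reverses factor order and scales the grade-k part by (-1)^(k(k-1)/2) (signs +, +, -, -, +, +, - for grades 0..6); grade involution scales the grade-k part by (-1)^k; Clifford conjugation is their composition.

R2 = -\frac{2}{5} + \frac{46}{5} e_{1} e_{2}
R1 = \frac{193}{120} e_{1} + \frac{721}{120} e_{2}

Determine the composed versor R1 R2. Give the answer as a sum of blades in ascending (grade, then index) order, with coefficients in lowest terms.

Distribute over the terms of R1 (each basis-blade product reordered to ascending indices, repeated generators contracted through their squares):
(\frac{193}{120} e_{1}) R2 = -\frac{193}{300} e_{1} - \frac{4439}{300} e_{2}
(\frac{721}{120} e_{2}) R2 = \frac{16583}{300} e_{1} - \frac{721}{300} e_{2}
Summing the partial products and collecting blades:
Answer: \frac{1639}{30} e_{1} - \frac{86}{5} e_{2}


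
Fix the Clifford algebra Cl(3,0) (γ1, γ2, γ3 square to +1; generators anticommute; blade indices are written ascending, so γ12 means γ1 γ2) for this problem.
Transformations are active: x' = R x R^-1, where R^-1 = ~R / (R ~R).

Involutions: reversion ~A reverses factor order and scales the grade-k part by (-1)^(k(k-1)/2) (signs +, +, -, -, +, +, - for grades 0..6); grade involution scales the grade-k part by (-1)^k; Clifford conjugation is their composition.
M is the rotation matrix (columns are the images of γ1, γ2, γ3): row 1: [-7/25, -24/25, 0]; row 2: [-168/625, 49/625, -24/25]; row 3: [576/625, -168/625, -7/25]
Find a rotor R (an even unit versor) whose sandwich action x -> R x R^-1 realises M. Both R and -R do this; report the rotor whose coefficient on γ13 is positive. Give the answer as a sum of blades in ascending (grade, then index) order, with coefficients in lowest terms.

Method: write R = a + b12*γ12 + b13*γ13 + b23*γ23 with a^2 + b12^2 + b13^2 + b23^2 = 1 (so R^-1 = ~R). Expanding the columns R e_j ~R gives tr M = 4a^2 - 1 and, from the antisymmetric part, M21 - M12 = -4a*b12, M13 - M31 = 4a*b13, M32 - M23 = -4a*b23.
Here tr M = -301/625, so a^2 = (1 + tr M)/4 = 81/625 and a = ±9/25. Taking a = 9/25: M21 - M12 = 432/625, M13 - M31 = -576/625, M32 - M23 = 432/625, giving b12 = -12/25, b13 = -16/25, b23 = -12/25, i.e. R = 9/25 - 12/25*γ12 - 16/25*γ13 - 12/25*γ23.
Its γ13 coefficient is negative, so report the other preimage -R.
Answer: -9/25 + 12/25*γ12 + 16/25*γ13 + 12/25*γ23. Why the constraint matters: R and -R act identically through the sandwich — M has trace -301/625 either way — so only the sign condition on γ13 picks one of the two preimages.


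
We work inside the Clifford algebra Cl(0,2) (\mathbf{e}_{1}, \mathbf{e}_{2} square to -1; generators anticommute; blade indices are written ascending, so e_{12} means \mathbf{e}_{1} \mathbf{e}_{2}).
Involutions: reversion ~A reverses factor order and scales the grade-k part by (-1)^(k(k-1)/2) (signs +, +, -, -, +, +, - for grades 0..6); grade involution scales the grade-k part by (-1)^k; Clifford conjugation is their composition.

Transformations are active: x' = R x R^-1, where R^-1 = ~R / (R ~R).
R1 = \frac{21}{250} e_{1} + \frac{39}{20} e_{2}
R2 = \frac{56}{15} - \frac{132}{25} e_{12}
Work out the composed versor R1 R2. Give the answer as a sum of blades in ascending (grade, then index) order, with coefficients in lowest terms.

Distribute over the terms of R1 (each basis-blade product reordered to ascending indices, repeated generators contracted through their squares):
(\frac{21}{250} e_{1}) R2 = \frac{196}{625} e_{1} + \frac{1386}{3125} e_{2}
(\frac{39}{20} e_{2}) R2 = -\frac{1287}{125} e_{1} + \frac{182}{25} e_{2}
Summing the partial products and collecting blades:
Answer: -\frac{6239}{625} e_{1} + \frac{24136}{3125} e_{2}


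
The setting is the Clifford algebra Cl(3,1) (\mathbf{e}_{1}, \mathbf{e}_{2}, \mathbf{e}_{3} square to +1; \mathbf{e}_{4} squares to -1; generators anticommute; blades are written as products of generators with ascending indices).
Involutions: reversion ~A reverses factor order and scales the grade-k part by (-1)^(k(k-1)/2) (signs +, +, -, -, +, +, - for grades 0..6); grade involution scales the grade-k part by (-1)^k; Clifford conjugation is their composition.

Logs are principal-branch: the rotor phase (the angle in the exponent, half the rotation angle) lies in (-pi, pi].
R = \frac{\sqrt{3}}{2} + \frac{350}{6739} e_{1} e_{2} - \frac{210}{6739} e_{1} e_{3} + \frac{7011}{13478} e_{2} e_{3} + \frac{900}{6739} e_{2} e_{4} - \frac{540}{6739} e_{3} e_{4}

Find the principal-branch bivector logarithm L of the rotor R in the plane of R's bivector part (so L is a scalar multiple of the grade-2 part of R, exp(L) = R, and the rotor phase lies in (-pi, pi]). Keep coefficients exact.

The scalar part of R is \frac{\sqrt{3}}{2}, and that scalar determines the rotor phase on the principal branch; recovering the unit plane as bivector-part over sine of the phase gives L = phase * plane.
Concretely: cos(phase) = \frac{\sqrt{3}}{2} gives phase = ±\frac{\pi}{6}, and since phase/sin(phase) is even the sign is immaterial: L = (phase/sin(phase)) * <R>_2 = (\frac{\pi}{3}) * <R>_2.
Answer: \frac{350 \pi}{20217} e_{1} e_{2} - \frac{70 \pi}{6739} e_{1} e_{3} + \frac{2337 \pi}{13478} e_{2} e_{3} + \frac{300 \pi}{6739} e_{2} e_{4} - \frac{180 \pi}{6739} e_{3} e_{4}


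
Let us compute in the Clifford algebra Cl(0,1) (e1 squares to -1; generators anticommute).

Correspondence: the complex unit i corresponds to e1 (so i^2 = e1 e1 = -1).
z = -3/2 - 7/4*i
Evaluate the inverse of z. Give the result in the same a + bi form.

In blades: z = -3/2 - 7/4*e1.
With qbar = -3/2 + 7/4*e1 (scalar fixed, mapped units negated), z qbar = 85/16 (the sum of squared coefficients), so z^-1 = qbar / (85/16) = -24/85 + 28/85*e1; translating back:
Answer: -24/85 + 28/85*i


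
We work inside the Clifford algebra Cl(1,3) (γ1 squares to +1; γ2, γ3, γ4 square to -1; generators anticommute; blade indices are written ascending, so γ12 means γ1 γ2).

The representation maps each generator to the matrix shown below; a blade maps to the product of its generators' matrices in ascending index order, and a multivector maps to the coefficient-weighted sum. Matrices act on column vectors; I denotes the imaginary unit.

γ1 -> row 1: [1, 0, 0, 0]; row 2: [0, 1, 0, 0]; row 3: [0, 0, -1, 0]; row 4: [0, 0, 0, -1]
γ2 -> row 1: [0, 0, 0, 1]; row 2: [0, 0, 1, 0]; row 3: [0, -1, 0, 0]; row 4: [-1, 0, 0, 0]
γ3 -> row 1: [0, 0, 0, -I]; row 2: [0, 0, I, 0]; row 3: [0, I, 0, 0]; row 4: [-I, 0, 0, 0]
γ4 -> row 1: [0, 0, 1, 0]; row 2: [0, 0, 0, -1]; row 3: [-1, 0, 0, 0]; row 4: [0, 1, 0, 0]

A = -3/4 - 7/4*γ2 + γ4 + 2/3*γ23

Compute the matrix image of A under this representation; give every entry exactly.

Bivector images (products of the table entries): rho(γ23) = rho(γ2)rho(γ3) = row 1: [-I, 0, 0, 0]; row 2: [0, I, 0, 0]; row 3: [0, 0, -I, 0]; row 4: [0, 0, 0, I].
M = (-3/4)*1 + (-7/4)*rho(γ2) + (1)*rho(γ4) + (2/3)*rho(γ23), summed entrywise (1 is the identity matrix):
Answer: row 1: [-3/4 - 2*I/3, 0, 1, -7/4]; row 2: [0, -3/4 + 2*I/3, -7/4, -1]; row 3: [-1, 7/4, -3/4 - 2*I/3, 0]; row 4: [7/4, 1, 0, -3/4 + 2*I/3]


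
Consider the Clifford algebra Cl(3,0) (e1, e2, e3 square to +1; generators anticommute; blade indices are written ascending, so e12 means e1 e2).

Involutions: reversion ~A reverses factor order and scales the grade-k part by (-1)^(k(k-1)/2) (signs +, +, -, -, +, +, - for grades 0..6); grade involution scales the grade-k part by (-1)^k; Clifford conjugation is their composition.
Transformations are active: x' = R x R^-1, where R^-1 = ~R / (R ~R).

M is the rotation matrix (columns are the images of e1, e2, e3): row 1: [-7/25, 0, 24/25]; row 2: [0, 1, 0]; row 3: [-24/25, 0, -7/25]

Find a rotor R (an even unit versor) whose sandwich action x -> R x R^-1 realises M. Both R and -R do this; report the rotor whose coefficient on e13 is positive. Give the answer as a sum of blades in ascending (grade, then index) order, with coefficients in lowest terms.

Method: write R = a + b12*e12 + b13*e13 + b23*e23 with a^2 + b12^2 + b13^2 + b23^2 = 1 (so R^-1 = ~R). Expanding the columns R e_j ~R gives tr M = 4a^2 - 1 and, from the antisymmetric part, M21 - M12 = -4a*b12, M13 - M31 = 4a*b13, M32 - M23 = -4a*b23.
Here tr M = 11/25, so a^2 = (1 + tr M)/4 = 9/25 and a = ±3/5. Taking a = 3/5: M21 - M12 = 0, M13 - M31 = 48/25, M32 - M23 = 0, giving b12 = 0, b13 = 4/5, b23 = 0, i.e. R = 3/5 + 4/5*e13.
Its e13 coefficient is already positive.
Answer: 3/5 + 4/5*e13. Key observation: the double cover Spin(3) -> SO(3) sends R and -R to the same matrix (trace 11/25 here), so the stated sign of the e13 coefficient is what selects one sheet.


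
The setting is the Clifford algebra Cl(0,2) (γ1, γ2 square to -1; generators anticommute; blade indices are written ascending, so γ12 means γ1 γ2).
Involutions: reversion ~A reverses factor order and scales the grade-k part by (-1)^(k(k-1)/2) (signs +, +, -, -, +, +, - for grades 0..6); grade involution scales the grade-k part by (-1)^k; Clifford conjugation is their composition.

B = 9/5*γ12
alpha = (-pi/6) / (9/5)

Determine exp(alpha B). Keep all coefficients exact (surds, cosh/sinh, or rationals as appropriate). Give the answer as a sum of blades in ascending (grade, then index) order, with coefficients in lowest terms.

B^2 = (9/5)^2*(γ12)^2 = 81/25*(-1) = -81/25 (a basis 2-blade squares to minus the product of its generators' squares).
B^2 = -81/25 — a negative square means the series sums to a rotation: l = 9/5, alpha*l = -pi/6, so exp(alpha B) = cos(-pi/6) + (sin(-pi/6)/(9/5))*B = sqrt(3)/2 + (-5/18)*B.
Answer: sqrt(3)/2 - 1/2*γ12


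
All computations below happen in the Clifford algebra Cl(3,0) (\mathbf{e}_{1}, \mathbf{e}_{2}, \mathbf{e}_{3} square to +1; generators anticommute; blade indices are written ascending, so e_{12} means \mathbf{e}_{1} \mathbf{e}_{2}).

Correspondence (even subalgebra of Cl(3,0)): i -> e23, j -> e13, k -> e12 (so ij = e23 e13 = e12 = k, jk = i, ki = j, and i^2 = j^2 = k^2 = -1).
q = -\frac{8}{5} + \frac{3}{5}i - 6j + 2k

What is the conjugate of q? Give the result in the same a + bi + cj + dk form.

In blades: q = -\frac{8}{5} + 2 e_{12} - 6 e_{13} + \frac{3}{5} e_{23}.
Quaternion conjugation is reversion on the even subalgebra: the scalar is fixed and every grade-2 blade flips sign, giving -\frac{8}{5} - 2 e_{12} + 6 e_{13} - \frac{3}{5} e_{23}; translating back:
Answer: -\frac{8}{5} - \frac{3}{5}i + 6j - 2k


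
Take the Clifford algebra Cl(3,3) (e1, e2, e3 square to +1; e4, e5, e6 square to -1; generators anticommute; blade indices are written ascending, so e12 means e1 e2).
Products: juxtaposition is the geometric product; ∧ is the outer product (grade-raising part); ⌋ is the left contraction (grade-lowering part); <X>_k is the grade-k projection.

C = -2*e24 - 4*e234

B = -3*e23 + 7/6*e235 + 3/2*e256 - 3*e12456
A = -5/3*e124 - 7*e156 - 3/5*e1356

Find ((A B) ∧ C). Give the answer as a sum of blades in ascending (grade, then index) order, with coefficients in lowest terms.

step 1: 21/2*e12 - 21*e24 + 5*e56 - 9/10*e123 + 7/10*e126 + 5*e134 - 9/5*e234 - 49/6*e1236 - 9/5*e1256 - 35/18*e1345 + 5/2*e1456 + 21*e12356
step 2: -10*e2456 - 20*e23456
Answer: -10*e2456 - 20*e23456


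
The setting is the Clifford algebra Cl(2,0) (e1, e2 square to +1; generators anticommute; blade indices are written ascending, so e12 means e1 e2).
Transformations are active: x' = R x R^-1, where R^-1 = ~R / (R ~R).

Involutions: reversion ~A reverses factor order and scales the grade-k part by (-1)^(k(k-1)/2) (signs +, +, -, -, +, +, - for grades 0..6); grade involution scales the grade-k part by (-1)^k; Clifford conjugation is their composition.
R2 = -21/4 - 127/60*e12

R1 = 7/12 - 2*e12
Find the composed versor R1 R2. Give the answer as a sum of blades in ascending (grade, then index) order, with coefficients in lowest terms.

Distribute over the terms of R1 (each basis-blade product reordered to ascending indices, repeated generators contracted through their squares):
(7/12) R2 = -49/16 - 889/720*e12
(-2*e12) R2 = -127/30 + 21/2*e12
Summing the partial products and collecting blades:
Answer: -1751/240 + 6671/720*e12


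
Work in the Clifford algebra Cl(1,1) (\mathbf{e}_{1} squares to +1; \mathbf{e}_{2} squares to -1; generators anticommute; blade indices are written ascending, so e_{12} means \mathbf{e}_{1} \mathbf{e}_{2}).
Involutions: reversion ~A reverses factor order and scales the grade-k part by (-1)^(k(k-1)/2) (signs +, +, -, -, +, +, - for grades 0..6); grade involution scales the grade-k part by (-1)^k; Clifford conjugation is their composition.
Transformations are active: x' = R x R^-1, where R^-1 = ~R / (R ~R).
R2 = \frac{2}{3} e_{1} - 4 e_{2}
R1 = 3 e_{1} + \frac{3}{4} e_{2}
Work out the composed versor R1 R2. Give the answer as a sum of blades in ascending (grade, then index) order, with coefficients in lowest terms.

Distribute over the terms of R1 (each basis-blade product reordered to ascending indices, repeated generators contracted through their squares):
(3 e_{1}) R2 = 2 - 12 e_{12}
(\frac{3}{4} e_{2}) R2 = 3 - \frac{1}{2} e_{12}
Summing the partial products and collecting blades:
Answer: 5 - \frac{25}{2} e_{12}


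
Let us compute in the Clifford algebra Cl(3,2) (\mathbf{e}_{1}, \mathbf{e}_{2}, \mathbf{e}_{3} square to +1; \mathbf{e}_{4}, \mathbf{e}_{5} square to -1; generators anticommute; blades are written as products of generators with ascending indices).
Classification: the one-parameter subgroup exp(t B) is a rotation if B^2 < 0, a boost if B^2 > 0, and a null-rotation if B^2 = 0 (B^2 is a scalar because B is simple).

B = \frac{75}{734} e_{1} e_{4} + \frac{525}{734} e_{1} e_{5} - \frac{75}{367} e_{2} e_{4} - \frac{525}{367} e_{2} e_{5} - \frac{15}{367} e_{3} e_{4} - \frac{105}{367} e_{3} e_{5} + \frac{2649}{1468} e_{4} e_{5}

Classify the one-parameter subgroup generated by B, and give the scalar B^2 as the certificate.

B^2 term by term: the squares give (\frac{75}{734})^2*(e_{1} e_{4})^2 + (\frac{525}{734})^2*(e_{1} e_{5})^2 + (-\frac{75}{367})^2*(e_{2} e_{4})^2 + (-\frac{525}{367})^2*(e_{2} e_{5})^2 + (-\frac{15}{367})^2*(e_{3} e_{4})^2 + (-\frac{105}{367})^2*(e_{3} e_{5})^2 + (\frac{2649}{1468})^2*(e_{4} e_{5})^2 = \frac{5625}{538756}*(+1) + \frac{275625}{538756}*(+1) + \frac{5625}{134689}*(+1) + \frac{275625}{134689}*(+1) + \frac{225}{134689}*(+1) + \frac{11025}{134689}*(+1) + \frac{7017201}{2155024}*(-1) = -\frac{9}{16} (each basis 2-blade squares to minus the product of its generators' squares); cross terms between blades sharing an index anticommute and cancel; the commuting (index-disjoint) pairs give grade-4 terms 2*c*c'*(blade product), which cancel blade by blade — e_{1} e_{2} e_{4} e_{5}: \frac{39375}{134689} - \frac{39375}{134689} = 0; e_{1} e_{3} e_{4} e_{5}: \frac{7875}{134689} - \frac{7875}{134689} = 0; e_{2} e_{3} e_{4} e_{5}: -\frac{15750}{134689} + \frac{15750}{134689} = 0 — confirming B is simple. So B^2 = -\frac{9}{16}.
Answer: rotation, certificate B^2 = -\frac{9}{16}. One invariant decides it: the square -\frac{9}{16} survives every conjugation, and its sign is exactly the classification.


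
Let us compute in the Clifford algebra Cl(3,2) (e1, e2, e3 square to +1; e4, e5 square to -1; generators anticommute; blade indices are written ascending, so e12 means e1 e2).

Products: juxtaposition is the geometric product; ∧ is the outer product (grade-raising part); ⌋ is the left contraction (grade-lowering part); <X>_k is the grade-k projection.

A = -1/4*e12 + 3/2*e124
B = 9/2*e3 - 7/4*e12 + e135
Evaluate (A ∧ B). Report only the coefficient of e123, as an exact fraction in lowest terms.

step 1: -9/8*e123 - 27/4*e1234
Answer: -9/8


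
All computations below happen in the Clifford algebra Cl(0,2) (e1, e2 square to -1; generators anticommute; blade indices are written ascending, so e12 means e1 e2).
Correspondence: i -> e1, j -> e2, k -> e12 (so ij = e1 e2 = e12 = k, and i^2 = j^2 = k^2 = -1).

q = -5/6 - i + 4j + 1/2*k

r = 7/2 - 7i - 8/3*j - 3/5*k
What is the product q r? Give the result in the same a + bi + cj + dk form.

In blades: q = -5/6 - e1 + 4*e2 + 1/2*e12, r = 7/2 - 7*e1 - 8/3*e2 - 3/5*e12.
Distribute q over r term by term (generator squares from the signature, products reordered to ascending indices): (-5/6)*r = -35/12 + 35/6*e1 + 20/9*e2 + 1/2*e12; (-e1)*r = -7 - 7/2*e1 - 3/5*e2 + 8/3*e12; (4*e2)*r = 32/3 - 12/5*e1 + 14*e2 + 28*e12; (1/2*e12)*r = 3/10 + 4/3*e1 - 7/2*e2 + 7/4*e12.
Sum: 21/20 + 19/15*e1 + 1091/90*e2 + 395/12*e12; translating back through the correspondence:
Answer: 21/20 + 19/15*i + 1091/90*j + 395/12*k


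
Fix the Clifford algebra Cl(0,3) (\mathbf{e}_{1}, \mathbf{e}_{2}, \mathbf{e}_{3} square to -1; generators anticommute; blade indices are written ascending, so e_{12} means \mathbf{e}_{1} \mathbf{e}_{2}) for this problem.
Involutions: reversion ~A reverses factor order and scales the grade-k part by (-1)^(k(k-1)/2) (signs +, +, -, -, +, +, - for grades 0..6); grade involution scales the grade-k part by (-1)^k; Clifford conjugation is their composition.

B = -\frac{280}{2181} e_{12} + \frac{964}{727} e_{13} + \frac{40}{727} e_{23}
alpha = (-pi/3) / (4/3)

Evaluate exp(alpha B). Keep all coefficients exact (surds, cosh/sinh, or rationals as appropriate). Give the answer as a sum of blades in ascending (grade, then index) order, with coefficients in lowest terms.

B^2 term by term: the squares give (-\frac{280}{2181})^2*(e_{12})^2 + (\frac{964}{727})^2*(e_{13})^2 + (\frac{40}{727})^2*(e_{23})^2 = \frac{78400}{4756761}*(-1) + \frac{929296}{528529}*(-1) + \frac{1600}{528529}*(-1) = -\frac{16}{9} (each basis 2-blade squares to minus the product of its generators' squares); cross terms between blades sharing an index anticommute and cancel. So B^2 = -\frac{16}{9}.
B^2 = -\frac{16}{9} — circular case — the even/odd split gives cos and sin: l = \frac{4}{3}, alpha*l = - \frac{\pi}{3}, so exp(alpha B) = cos(- \frac{\pi}{3}) + (sin(- \frac{\pi}{3})/(\frac{4}{3}))*B = \frac{1}{2} + (- \frac{3 \sqrt{3}}{8})*B.
Answer: \frac{1}{2} + \frac{35 \sqrt{3}}{727} e_{12} - \frac{723 \sqrt{3}}{1454} e_{13} - \frac{15 \sqrt{3}}{727} e_{23}


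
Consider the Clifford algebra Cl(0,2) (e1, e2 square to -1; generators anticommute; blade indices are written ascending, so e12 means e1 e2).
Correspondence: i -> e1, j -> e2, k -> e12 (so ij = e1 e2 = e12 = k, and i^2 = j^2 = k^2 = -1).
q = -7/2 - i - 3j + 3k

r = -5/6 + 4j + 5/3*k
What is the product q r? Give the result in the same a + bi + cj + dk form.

In blades: q = -7/2 - e1 - 3*e2 + 3*e12, r = -5/6 + 4*e2 + 5/3*e12.
Distribute q over r term by term (generator squares from the signature, products reordered to ascending indices): (-7/2)*r = 35/12 - 14*e2 - 35/6*e12; (-e1)*r = 5/6*e1 + 5/3*e2 - 4*e12; (-3*e2)*r = 12 - 5*e1 + 5/2*e2; (3*e12)*r = -5 - 12*e1 - 5/2*e12.
Sum: 119/12 - 97/6*e1 - 59/6*e2 - 37/3*e12; translating back through the correspondence:
Answer: 119/12 - 97/6*i - 59/6*j - 37/3*k


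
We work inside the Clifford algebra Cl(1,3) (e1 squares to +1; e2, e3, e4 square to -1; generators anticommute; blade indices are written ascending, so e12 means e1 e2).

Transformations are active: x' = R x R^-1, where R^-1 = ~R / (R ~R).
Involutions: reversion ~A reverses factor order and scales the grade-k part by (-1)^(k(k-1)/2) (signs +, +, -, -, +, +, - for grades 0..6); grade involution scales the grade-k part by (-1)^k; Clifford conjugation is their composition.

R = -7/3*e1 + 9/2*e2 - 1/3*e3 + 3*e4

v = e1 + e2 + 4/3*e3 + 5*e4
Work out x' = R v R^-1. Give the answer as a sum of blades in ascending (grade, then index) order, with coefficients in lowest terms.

~R = -7/3*e1 + 9/2*e2 - 1/3*e3 + 3*e4, and R ~R = -287/12, so R^-1 = ~R / (-287/12).
R v = -385/18 - 41/6*e12 - 25/9*e13 - 44/3*e14 + 19/3*e23 + 39/2*e24 - 17/3*e34
Answer: -1909/369*e1 + 289/41*e2 - 712/369*e3 + 15/41*e4


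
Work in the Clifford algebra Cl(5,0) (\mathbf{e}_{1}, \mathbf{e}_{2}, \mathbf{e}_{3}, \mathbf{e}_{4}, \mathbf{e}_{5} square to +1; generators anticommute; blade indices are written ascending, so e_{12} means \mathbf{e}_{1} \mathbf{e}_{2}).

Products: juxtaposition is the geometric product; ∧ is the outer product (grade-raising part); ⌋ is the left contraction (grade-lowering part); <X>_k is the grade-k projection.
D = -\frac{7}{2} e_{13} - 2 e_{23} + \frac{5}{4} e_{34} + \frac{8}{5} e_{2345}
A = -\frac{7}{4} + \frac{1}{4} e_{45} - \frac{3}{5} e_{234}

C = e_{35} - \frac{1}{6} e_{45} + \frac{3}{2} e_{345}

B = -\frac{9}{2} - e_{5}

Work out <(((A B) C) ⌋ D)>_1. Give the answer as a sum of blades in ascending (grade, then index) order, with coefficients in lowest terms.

step 1: \frac{63}{8} - \frac{1}{4} e_{4} + \frac{7}{4} e_{5} - \frac{9}{8} e_{45} + \frac{27}{10} e_{234} + \frac{3}{5} e_{2345}
step 2: -\frac{3}{16} - \frac{9}{10} e_{2} - \frac{1}{16} e_{3} + \frac{7}{24} e_{4} + \frac{1}{24} e_{5} + \frac{1}{10} e_{23} + \frac{3}{5} e_{24} - \frac{81}{20} e_{25} + \frac{3}{2} e_{34} + \frac{33}{4} e_{35} - \frac{21}{16} e_{45} - \frac{9}{20} e_{235} - \frac{27}{10} e_{245} + \frac{193}{16} e_{345}
step 3: -\frac{67}{40} - \frac{7}{32} e_{1} + \frac{767}{40} e_{2} + \frac{13813}{2400} e_{3} - \frac{1277}{1600} e_{4} + \frac{21}{32} e_{13} + \frac{99}{40} e_{23} + \frac{66}{5} e_{24} - \frac{12}{5} e_{25} + \frac{9993}{1600} e_{34} + \frac{24}{25} e_{35} - \frac{4}{25} e_{45} - \frac{1}{15} e_{234} + \frac{7}{15} e_{235} + \frac{1}{10} e_{245} - \frac{36}{25} e_{345} - \frac{3}{10} e_{2345}
step 4: -\frac{7}{32} e_{1} + \frac{767}{40} e_{2} + \frac{13813}{2400} e_{3} - \frac{1277}{1600} e_{4}
Answer: -\frac{7}{32} e_{1} + \frac{767}{40} e_{2} + \frac{13813}{2400} e_{3} - \frac{1277}{1600} e_{4}


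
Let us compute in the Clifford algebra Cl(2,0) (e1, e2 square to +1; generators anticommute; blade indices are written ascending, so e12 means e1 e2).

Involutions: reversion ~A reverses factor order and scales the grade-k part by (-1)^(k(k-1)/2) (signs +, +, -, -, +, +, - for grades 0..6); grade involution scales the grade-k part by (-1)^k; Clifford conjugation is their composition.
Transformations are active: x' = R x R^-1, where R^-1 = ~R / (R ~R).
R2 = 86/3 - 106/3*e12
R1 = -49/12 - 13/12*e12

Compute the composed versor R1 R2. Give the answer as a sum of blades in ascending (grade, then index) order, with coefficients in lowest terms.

Distribute over the terms of R1 (each basis-blade product reordered to ascending indices, repeated generators contracted through their squares):
(-49/12) R2 = -2107/18 + 2597/18*e12
(-13/12*e12) R2 = -689/18 - 559/18*e12
Summing the partial products and collecting blades:
Answer: -466/3 + 1019/9*e12


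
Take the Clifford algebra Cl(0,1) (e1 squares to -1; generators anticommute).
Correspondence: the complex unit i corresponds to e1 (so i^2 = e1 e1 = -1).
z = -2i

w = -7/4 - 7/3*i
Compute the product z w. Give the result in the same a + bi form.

In blades: z = -2*e1, w = -7/4 - 7/3*e1.
Distribute z over w term by term (generator squares from the signature, products reordered to ascending indices): (-2*e1)*w = -14/3 + 7/2*e1.
Sum: -14/3 + 7/2*e1; translating back through the correspondence:
Answer: -14/3 + 7/2*i


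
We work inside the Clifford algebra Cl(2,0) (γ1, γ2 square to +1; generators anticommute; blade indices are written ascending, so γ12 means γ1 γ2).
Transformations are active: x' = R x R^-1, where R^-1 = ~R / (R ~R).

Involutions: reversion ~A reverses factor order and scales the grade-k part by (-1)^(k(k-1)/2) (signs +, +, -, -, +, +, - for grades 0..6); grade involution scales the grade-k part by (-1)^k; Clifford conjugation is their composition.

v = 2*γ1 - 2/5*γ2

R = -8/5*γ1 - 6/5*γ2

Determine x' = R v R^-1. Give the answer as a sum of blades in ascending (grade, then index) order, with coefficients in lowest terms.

~R = -8/5*γ1 - 6/5*γ2, and R ~R = 4, so R^-1 = ~R / (4).
R v = -68/25 + 76/25*γ12
Answer: 22/125*γ1 + 254/125*γ2


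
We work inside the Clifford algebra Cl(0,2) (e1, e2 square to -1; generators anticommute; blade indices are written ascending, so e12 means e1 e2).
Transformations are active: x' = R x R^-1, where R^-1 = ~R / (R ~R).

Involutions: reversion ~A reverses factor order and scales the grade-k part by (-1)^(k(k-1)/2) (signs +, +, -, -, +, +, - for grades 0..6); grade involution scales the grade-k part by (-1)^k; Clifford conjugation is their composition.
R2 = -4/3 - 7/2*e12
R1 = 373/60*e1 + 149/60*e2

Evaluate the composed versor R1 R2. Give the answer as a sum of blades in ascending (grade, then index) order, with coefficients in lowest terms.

Distribute over the terms of R1 (each basis-blade product reordered to ascending indices, repeated generators contracted through their squares):
(373/60*e1) R2 = -373/45*e1 + 2611/120*e2
(149/60*e2) R2 = -1043/120*e1 - 149/45*e2
Summing the partial products and collecting blades:
Answer: -6113/360*e1 + 6641/360*e2


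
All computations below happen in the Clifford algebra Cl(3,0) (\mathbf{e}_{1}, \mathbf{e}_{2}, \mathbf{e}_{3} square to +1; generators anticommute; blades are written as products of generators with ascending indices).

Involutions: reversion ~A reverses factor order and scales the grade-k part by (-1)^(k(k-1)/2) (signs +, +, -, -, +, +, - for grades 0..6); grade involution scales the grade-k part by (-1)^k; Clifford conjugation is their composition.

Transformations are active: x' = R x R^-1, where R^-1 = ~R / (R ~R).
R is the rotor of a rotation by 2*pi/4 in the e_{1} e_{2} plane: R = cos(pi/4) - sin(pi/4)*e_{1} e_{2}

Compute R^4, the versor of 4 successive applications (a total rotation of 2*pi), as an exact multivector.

Because a rotor carries half the rotation angle, composing 4 copies of this e_{1} e_{2}-plane rotor multiplies the phase: 4*(pi/4) = \pi, hence R^4 = cos(\pi) - sin(\pi)*e_{1} e_{2}.
cos(\pi) = -1 and sin(\pi) = 0, so R^4 = -1. The total rotation 2*pi is 1 full turn, so every vector returns to itself, yet the rotor is -1, on the OTHER sheet of the double cover (an odd number of 2*pi turns).
Answer: -1


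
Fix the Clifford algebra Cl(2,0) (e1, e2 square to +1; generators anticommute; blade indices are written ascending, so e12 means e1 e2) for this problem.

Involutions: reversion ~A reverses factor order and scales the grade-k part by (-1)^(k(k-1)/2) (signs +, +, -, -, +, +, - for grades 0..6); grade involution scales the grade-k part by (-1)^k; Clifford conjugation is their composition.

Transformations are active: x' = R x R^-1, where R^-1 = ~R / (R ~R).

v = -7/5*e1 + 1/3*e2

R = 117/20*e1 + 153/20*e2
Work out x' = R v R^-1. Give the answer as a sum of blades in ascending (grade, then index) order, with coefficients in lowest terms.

~R = 117/20*e1 + 153/20*e2, and R ~R = 18549/200, so R^-1 = ~R / (18549/200).
R v = -141/25 + 633/50*e12
Answer: 473/687*e1 - 1447/1145*e2


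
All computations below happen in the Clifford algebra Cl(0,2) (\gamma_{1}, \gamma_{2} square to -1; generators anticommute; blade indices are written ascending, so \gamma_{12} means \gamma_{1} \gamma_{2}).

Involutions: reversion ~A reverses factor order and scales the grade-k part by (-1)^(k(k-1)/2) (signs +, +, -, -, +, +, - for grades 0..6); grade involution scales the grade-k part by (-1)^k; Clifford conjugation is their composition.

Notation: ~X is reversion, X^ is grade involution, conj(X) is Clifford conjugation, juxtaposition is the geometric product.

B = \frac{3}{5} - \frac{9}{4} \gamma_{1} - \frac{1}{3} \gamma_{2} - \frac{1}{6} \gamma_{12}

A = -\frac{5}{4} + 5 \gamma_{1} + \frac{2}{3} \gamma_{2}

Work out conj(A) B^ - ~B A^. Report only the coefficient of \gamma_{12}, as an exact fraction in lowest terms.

first term: \frac{193}{18} - \frac{821}{144} \gamma_{1} - \frac{33}{20} \gamma_{2} + \frac{1}{24} \gamma_{12}
second term: -\frac{110}{9} - \frac{11}{144} \gamma_{1} - \frac{49}{60} \gamma_{2} - \frac{3}{8} \gamma_{12}
Answer: \frac{5}{12}


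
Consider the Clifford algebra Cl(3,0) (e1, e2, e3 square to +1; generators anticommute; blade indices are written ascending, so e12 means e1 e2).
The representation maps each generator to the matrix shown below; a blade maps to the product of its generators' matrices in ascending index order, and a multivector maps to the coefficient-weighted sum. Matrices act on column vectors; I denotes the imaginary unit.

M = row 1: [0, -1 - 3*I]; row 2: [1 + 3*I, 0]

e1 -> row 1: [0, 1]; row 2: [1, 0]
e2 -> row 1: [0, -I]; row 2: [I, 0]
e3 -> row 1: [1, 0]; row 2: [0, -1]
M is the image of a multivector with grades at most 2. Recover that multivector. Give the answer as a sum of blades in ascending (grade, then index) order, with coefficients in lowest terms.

Method: 1, rho(e1), rho(e2), rho(e3) form a trace-orthogonal basis of the 2x2 complex matrices (tr(X Y) = 2 if X = Y, else 0), so M = m0*1 + m1*rho(e1) + m2*rho(e2) + m3*rho(e3) with m0 = tr(M)/2 = 0, m1 = tr(M rho(e1))/2 = 0, m2 = tr(M rho(e2))/2 = 3 - I, m3 = tr(M rho(e3))/2 = 0.
Multiplying table entries, the bivector images are rho(e12) = I*rho(e3), rho(e13) = -I*rho(e2), rho(e23) = I*rho(e1); with real blade coefficients the real parts of m0..m3 are the coefficients of 1, e1, e2, e3 and the imaginary parts give the bivectors (e23: Im m1, e13: -Im m2, e12: Im m3).
Answer: 3*e2 + e13


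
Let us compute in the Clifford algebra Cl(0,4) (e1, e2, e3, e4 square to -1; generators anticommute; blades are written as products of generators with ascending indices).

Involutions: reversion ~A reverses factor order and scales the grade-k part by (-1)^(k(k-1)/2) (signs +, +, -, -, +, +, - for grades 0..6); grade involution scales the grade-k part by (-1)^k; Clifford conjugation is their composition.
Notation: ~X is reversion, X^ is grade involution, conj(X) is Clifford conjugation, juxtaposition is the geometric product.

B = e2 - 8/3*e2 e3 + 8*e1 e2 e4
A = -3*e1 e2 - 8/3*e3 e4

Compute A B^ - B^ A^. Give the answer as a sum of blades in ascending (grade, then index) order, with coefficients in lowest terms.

first term: -3*e1 - 24*e4 - 8*e1 e3 + 64/9*e2 e4 - 64/3*e1 e2 e3 + 8/3*e2 e3 e4
second term: 3*e1 - 24*e4 + 8*e1 e3 - 64/9*e2 e4 + 64/3*e1 e2 e3 + 8/3*e2 e3 e4
Answer: -6*e1 - 16*e1 e3 + 128/9*e2 e4 - 128/3*e1 e2 e3
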